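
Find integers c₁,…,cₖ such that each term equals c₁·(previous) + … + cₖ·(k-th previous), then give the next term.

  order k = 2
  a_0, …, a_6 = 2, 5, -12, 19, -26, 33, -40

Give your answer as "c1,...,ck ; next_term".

-2,-1 ; 47

  a_2 = -2·5 + -1·2 = -12
  a_3 = -2·-12 + -1·5 = 19
  a_4 = -2·19 + -1·-12 = -26
  a_5 = -2·-26 + -1·19 = 33
  a_6 = -2·33 + -1·-26 = -40
  a_7 = -2·-40 + -1·33 = 47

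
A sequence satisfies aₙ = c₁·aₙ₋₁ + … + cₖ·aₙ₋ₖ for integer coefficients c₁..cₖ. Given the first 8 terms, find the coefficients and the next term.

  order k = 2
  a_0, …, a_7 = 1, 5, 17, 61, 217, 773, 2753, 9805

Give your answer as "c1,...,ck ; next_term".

  a_2 = 3·5 + 2·1 = 17
  a_3 = 3·17 + 2·5 = 61
  a_4 = 3·61 + 2·17 = 217
  a_5 = 3·217 + 2·61 = 773
  a_6 = 3·773 + 2·217 = 2753
  a_7 = 3·2753 + 2·773 = 9805
  a_8 = 3·9805 + 2·2753 = 34921

3,2 ; 34921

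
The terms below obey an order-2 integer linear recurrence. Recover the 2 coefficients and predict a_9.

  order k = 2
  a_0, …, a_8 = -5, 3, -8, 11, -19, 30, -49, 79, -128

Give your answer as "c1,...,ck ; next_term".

-1,1 ; 207

  a_2 = -1·3 + 1·-5 = -8
  a_3 = -1·-8 + 1·3 = 11
  a_4 = -1·11 + 1·-8 = -19
  a_5 = -1·-19 + 1·11 = 30
  a_6 = -1·30 + 1·-19 = -49
  a_7 = -1·-49 + 1·30 = 79
  a_8 = -1·79 + 1·-49 = -128
  a_9 = -1·-128 + 1·79 = 207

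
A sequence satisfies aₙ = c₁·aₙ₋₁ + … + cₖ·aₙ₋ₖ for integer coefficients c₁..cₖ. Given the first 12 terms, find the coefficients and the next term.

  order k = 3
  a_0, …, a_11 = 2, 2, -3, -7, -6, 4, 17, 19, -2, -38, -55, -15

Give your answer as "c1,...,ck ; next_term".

  a_3 = 1·-3 + -1·2 + -1·2 = -7
  a_4 = 1·-7 + -1·-3 + -1·2 = -6
  a_5 = 1·-6 + -1·-7 + -1·-3 = 4
  a_6 = 1·4 + -1·-6 + -1·-7 = 17
  a_7 = 1·17 + -1·4 + -1·-6 = 19
  a_8 = 1·19 + -1·17 + -1·4 = -2
  a_9 = 1·-2 + -1·19 + -1·17 = -38
  a_10 = 1·-38 + -1·-2 + -1·19 = -55
  a_11 = 1·-55 + -1·-38 + -1·-2 = -15
  a_12 = 1·-15 + -1·-55 + -1·-38 = 78

1,-1,-1 ; 78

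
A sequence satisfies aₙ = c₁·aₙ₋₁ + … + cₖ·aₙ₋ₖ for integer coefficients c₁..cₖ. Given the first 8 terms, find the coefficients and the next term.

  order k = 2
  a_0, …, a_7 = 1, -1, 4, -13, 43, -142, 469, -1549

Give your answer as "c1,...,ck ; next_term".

  a_2 = -3·-1 + 1·1 = 4
  a_3 = -3·4 + 1·-1 = -13
  a_4 = -3·-13 + 1·4 = 43
  a_5 = -3·43 + 1·-13 = -142
  a_6 = -3·-142 + 1·43 = 469
  a_7 = -3·469 + 1·-142 = -1549
  a_8 = -3·-1549 + 1·469 = 5116

-3,1 ; 5116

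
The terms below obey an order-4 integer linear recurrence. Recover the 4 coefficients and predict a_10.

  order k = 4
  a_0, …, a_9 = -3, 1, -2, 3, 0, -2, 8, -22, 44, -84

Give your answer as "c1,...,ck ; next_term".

  a_4 = -2·3 + 0·-2 + 0·1 + -2·-3 = 0
  a_5 = -2·0 + 0·3 + 0·-2 + -2·1 = -2
  a_6 = -2·-2 + 0·0 + 0·3 + -2·-2 = 8
  a_7 = -2·8 + 0·-2 + 0·0 + -2·3 = -22
  a_8 = -2·-22 + 0·8 + 0·-2 + -2·0 = 44
  a_9 = -2·44 + 0·-22 + 0·8 + -2·-2 = -84
  a_10 = -2·-84 + 0·44 + 0·-22 + -2·8 = 152

-2,0,0,-2 ; 152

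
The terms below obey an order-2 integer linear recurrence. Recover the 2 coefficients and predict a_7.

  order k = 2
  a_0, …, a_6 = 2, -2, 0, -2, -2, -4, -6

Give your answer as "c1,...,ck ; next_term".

  a_2 = 1·-2 + 1·2 = 0
  a_3 = 1·0 + 1·-2 = -2
  a_4 = 1·-2 + 1·0 = -2
  a_5 = 1·-2 + 1·-2 = -4
  a_6 = 1·-4 + 1·-2 = -6
  a_7 = 1·-6 + 1·-4 = -10

1,1 ; -10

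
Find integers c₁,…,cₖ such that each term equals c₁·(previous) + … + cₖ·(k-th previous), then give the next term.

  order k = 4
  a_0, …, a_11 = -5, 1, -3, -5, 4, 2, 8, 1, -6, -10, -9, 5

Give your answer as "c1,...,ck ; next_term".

  a_4 = 0·-5 + 0·-3 + -1·1 + -1·-5 = 4
  a_5 = 0·4 + 0·-5 + -1·-3 + -1·1 = 2
  a_6 = 0·2 + 0·4 + -1·-5 + -1·-3 = 8
  a_7 = 0·8 + 0·2 + -1·4 + -1·-5 = 1
  a_8 = 0·1 + 0·8 + -1·2 + -1·4 = -6
  a_9 = 0·-6 + 0·1 + -1·8 + -1·2 = -10
  a_10 = 0·-10 + 0·-6 + -1·1 + -1·8 = -9
  a_11 = 0·-9 + 0·-10 + -1·-6 + -1·1 = 5
  a_12 = 0·5 + 0·-9 + -1·-10 + -1·-6 = 16

0,0,-1,-1 ; 16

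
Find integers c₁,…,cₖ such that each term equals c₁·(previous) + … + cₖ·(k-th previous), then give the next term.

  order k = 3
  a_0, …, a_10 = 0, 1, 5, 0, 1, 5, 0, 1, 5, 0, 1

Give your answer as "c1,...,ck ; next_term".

0,0,1 ; 5

  a_3 = 0·5 + 0·1 + 1·0 = 0
  a_4 = 0·0 + 0·5 + 1·1 = 1
  a_5 = 0·1 + 0·0 + 1·5 = 5
  a_6 = 0·5 + 0·1 + 1·0 = 0
  a_7 = 0·0 + 0·5 + 1·1 = 1
  a_8 = 0·1 + 0·0 + 1·5 = 5
  a_9 = 0·5 + 0·1 + 1·0 = 0
  a_10 = 0·0 + 0·5 + 1·1 = 1
  a_11 = 0·1 + 0·0 + 1·5 = 5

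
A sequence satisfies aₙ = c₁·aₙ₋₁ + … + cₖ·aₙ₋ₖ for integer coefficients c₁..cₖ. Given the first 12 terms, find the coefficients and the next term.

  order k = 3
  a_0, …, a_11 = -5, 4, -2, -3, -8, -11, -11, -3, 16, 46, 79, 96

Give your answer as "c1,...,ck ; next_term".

  a_3 = 2·-2 + -1·4 + -1·-5 = -3
  a_4 = 2·-3 + -1·-2 + -1·4 = -8
  a_5 = 2·-8 + -1·-3 + -1·-2 = -11
  a_6 = 2·-11 + -1·-8 + -1·-3 = -11
  a_7 = 2·-11 + -1·-11 + -1·-8 = -3
  a_8 = 2·-3 + -1·-11 + -1·-11 = 16
  a_9 = 2·16 + -1·-3 + -1·-11 = 46
  a_10 = 2·46 + -1·16 + -1·-3 = 79
  a_11 = 2·79 + -1·46 + -1·16 = 96
  a_12 = 2·96 + -1·79 + -1·46 = 67

2,-1,-1 ; 67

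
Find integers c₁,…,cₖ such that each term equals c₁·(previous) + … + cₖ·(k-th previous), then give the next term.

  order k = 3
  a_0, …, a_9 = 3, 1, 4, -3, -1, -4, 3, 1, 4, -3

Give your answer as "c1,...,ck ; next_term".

  a_3 = 0·4 + 0·1 + -1·3 = -3
  a_4 = 0·-3 + 0·4 + -1·1 = -1
  a_5 = 0·-1 + 0·-3 + -1·4 = -4
  a_6 = 0·-4 + 0·-1 + -1·-3 = 3
  a_7 = 0·3 + 0·-4 + -1·-1 = 1
  a_8 = 0·1 + 0·3 + -1·-4 = 4
  a_9 = 0·4 + 0·1 + -1·3 = -3
  a_10 = 0·-3 + 0·4 + -1·1 = -1

0,0,-1 ; -1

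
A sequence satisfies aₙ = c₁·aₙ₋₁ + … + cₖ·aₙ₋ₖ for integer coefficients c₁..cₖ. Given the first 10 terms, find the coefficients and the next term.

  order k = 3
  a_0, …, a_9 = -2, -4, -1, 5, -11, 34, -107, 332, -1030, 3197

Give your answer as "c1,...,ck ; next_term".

  a_3 = -3·-1 + 0·-4 + -1·-2 = 5
  a_4 = -3·5 + 0·-1 + -1·-4 = -11
  a_5 = -3·-11 + 0·5 + -1·-1 = 34
  a_6 = -3·34 + 0·-11 + -1·5 = -107
  a_7 = -3·-107 + 0·34 + -1·-11 = 332
  a_8 = -3·332 + 0·-107 + -1·34 = -1030
  a_9 = -3·-1030 + 0·332 + -1·-107 = 3197
  a_10 = -3·3197 + 0·-1030 + -1·332 = -9923

-3,0,-1 ; -9923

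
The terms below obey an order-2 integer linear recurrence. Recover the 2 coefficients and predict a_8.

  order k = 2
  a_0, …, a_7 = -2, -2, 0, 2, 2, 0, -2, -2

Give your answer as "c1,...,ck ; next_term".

  a_2 = 1·-2 + -1·-2 = 0
  a_3 = 1·0 + -1·-2 = 2
  a_4 = 1·2 + -1·0 = 2
  a_5 = 1·2 + -1·2 = 0
  a_6 = 1·0 + -1·2 = -2
  a_7 = 1·-2 + -1·0 = -2
  a_8 = 1·-2 + -1·-2 = 0

1,-1 ; 0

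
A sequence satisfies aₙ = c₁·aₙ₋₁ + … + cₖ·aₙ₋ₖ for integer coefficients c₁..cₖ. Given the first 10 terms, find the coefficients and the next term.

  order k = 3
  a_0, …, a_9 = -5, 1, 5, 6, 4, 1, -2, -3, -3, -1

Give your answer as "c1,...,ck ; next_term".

0,1,-1 ; 0

  a_3 = 0·5 + 1·1 + -1·-5 = 6
  a_4 = 0·6 + 1·5 + -1·1 = 4
  a_5 = 0·4 + 1·6 + -1·5 = 1
  a_6 = 0·1 + 1·4 + -1·6 = -2
  a_7 = 0·-2 + 1·1 + -1·4 = -3
  a_8 = 0·-3 + 1·-2 + -1·1 = -3
  a_9 = 0·-3 + 1·-3 + -1·-2 = -1
  a_10 = 0·-1 + 1·-3 + -1·-3 = 0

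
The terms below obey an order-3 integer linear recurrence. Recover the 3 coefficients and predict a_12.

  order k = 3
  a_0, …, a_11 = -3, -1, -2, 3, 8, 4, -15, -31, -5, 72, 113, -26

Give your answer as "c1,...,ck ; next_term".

1,-2,-1 ; -324

  a_3 = 1·-2 + -2·-1 + -1·-3 = 3
  a_4 = 1·3 + -2·-2 + -1·-1 = 8
  a_5 = 1·8 + -2·3 + -1·-2 = 4
  a_6 = 1·4 + -2·8 + -1·3 = -15
  a_7 = 1·-15 + -2·4 + -1·8 = -31
  a_8 = 1·-31 + -2·-15 + -1·4 = -5
  a_9 = 1·-5 + -2·-31 + -1·-15 = 72
  a_10 = 1·72 + -2·-5 + -1·-31 = 113
  a_11 = 1·113 + -2·72 + -1·-5 = -26
  a_12 = 1·-26 + -2·113 + -1·72 = -324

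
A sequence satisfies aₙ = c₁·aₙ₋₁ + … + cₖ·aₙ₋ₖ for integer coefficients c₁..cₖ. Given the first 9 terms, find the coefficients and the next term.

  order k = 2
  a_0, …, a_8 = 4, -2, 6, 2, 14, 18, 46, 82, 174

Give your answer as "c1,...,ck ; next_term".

  a_2 = 1·-2 + 2·4 = 6
  a_3 = 1·6 + 2·-2 = 2
  a_4 = 1·2 + 2·6 = 14
  a_5 = 1·14 + 2·2 = 18
  a_6 = 1·18 + 2·14 = 46
  a_7 = 1·46 + 2·18 = 82
  a_8 = 1·82 + 2·46 = 174
  a_9 = 1·174 + 2·82 = 338

1,2 ; 338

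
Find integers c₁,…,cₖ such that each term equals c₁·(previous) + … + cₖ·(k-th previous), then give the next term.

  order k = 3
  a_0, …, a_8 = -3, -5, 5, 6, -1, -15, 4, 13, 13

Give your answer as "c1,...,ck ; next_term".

  a_3 = -1·5 + -1·-5 + -2·-3 = 6
  a_4 = -1·6 + -1·5 + -2·-5 = -1
  a_5 = -1·-1 + -1·6 + -2·5 = -15
  a_6 = -1·-15 + -1·-1 + -2·6 = 4
  a_7 = -1·4 + -1·-15 + -2·-1 = 13
  a_8 = -1·13 + -1·4 + -2·-15 = 13
  a_9 = -1·13 + -1·13 + -2·4 = -34

-1,-1,-2 ; -34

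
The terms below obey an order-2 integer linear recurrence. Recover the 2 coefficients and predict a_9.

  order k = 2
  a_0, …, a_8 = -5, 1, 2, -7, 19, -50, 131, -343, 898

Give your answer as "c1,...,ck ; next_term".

-3,-1 ; -2351

  a_2 = -3·1 + -1·-5 = 2
  a_3 = -3·2 + -1·1 = -7
  a_4 = -3·-7 + -1·2 = 19
  a_5 = -3·19 + -1·-7 = -50
  a_6 = -3·-50 + -1·19 = 131
  a_7 = -3·131 + -1·-50 = -343
  a_8 = -3·-343 + -1·131 = 898
  a_9 = -3·898 + -1·-343 = -2351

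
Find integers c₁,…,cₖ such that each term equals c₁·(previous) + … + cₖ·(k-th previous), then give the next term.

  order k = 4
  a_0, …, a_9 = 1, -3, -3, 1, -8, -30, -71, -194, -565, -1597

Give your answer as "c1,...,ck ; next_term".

  a_4 = 2·1 + 1·-3 + 3·-3 + 2·1 = -8
  a_5 = 2·-8 + 1·1 + 3·-3 + 2·-3 = -30
  a_6 = 2·-30 + 1·-8 + 3·1 + 2·-3 = -71
  a_7 = 2·-71 + 1·-30 + 3·-8 + 2·1 = -194
  a_8 = 2·-194 + 1·-71 + 3·-30 + 2·-8 = -565
  a_9 = 2·-565 + 1·-194 + 3·-71 + 2·-30 = -1597
  a_10 = 2·-1597 + 1·-565 + 3·-194 + 2·-71 = -4483

2,1,3,2 ; -4483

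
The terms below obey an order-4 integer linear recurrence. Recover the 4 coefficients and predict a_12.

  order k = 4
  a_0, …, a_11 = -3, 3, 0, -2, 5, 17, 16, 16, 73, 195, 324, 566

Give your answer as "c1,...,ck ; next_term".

2,-2,4,1 ; 1337

  a_4 = 2·-2 + -2·0 + 4·3 + 1·-3 = 5
  a_5 = 2·5 + -2·-2 + 4·0 + 1·3 = 17
  a_6 = 2·17 + -2·5 + 4·-2 + 1·0 = 16
  a_7 = 2·16 + -2·17 + 4·5 + 1·-2 = 16
  a_8 = 2·16 + -2·16 + 4·17 + 1·5 = 73
  a_9 = 2·73 + -2·16 + 4·16 + 1·17 = 195
  a_10 = 2·195 + -2·73 + 4·16 + 1·16 = 324
  a_11 = 2·324 + -2·195 + 4·73 + 1·16 = 566
  a_12 = 2·566 + -2·324 + 4·195 + 1·73 = 1337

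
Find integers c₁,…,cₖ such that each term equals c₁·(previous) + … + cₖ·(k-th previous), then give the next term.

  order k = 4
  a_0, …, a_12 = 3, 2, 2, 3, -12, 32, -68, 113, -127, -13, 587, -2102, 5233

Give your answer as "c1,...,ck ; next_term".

  a_4 = -3·3 + -2·2 + 2·2 + -1·3 = -12
  a_5 = -3·-12 + -2·3 + 2·2 + -1·2 = 32
  a_6 = -3·32 + -2·-12 + 2·3 + -1·2 = -68
  a_7 = -3·-68 + -2·32 + 2·-12 + -1·3 = 113
  a_8 = -3·113 + -2·-68 + 2·32 + -1·-12 = -127
  a_9 = -3·-127 + -2·113 + 2·-68 + -1·32 = -13
  a_10 = -3·-13 + -2·-127 + 2·113 + -1·-68 = 587
  a_11 = -3·587 + -2·-13 + 2·-127 + -1·113 = -2102
  a_12 = -3·-2102 + -2·587 + 2·-13 + -1·-127 = 5233
  a_13 = -3·5233 + -2·-2102 + 2·587 + -1·-13 = -10308

-3,-2,2,-1 ; -10308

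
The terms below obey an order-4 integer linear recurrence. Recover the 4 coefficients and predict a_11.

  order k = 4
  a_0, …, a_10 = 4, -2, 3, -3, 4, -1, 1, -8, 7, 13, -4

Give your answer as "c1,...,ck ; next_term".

0,-2,-1,2 ; -49

  a_4 = 0·-3 + -2·3 + -1·-2 + 2·4 = 4
  a_5 = 0·4 + -2·-3 + -1·3 + 2·-2 = -1
  a_6 = 0·-1 + -2·4 + -1·-3 + 2·3 = 1
  a_7 = 0·1 + -2·-1 + -1·4 + 2·-3 = -8
  a_8 = 0·-8 + -2·1 + -1·-1 + 2·4 = 7
  a_9 = 0·7 + -2·-8 + -1·1 + 2·-1 = 13
  a_10 = 0·13 + -2·7 + -1·-8 + 2·1 = -4
  a_11 = 0·-4 + -2·13 + -1·7 + 2·-8 = -49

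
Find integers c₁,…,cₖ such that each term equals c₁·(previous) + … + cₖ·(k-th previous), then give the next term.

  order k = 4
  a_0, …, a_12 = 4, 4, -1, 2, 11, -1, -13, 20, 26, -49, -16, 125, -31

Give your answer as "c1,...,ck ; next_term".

-1,-1,0,3 ; -241

  a_4 = -1·2 + -1·-1 + 0·4 + 3·4 = 11
  a_5 = -1·11 + -1·2 + 0·-1 + 3·4 = -1
  a_6 = -1·-1 + -1·11 + 0·2 + 3·-1 = -13
  a_7 = -1·-13 + -1·-1 + 0·11 + 3·2 = 20
  a_8 = -1·20 + -1·-13 + 0·-1 + 3·11 = 26
  a_9 = -1·26 + -1·20 + 0·-13 + 3·-1 = -49
  a_10 = -1·-49 + -1·26 + 0·20 + 3·-13 = -16
  a_11 = -1·-16 + -1·-49 + 0·26 + 3·20 = 125
  a_12 = -1·125 + -1·-16 + 0·-49 + 3·26 = -31
  a_13 = -1·-31 + -1·125 + 0·-16 + 3·-49 = -241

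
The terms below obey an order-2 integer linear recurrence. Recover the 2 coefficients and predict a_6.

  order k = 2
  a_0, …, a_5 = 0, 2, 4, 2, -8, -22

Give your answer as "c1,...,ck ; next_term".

  a_2 = 2·2 + -3·0 = 4
  a_3 = 2·4 + -3·2 = 2
  a_4 = 2·2 + -3·4 = -8
  a_5 = 2·-8 + -3·2 = -22
  a_6 = 2·-22 + -3·-8 = -20

2,-3 ; -20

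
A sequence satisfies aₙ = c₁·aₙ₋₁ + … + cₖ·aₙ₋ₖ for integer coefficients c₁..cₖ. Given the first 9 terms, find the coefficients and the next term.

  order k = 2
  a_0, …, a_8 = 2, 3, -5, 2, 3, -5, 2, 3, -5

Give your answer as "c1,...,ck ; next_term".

  a_2 = -1·3 + -1·2 = -5
  a_3 = -1·-5 + -1·3 = 2
  a_4 = -1·2 + -1·-5 = 3
  a_5 = -1·3 + -1·2 = -5
  a_6 = -1·-5 + -1·3 = 2
  a_7 = -1·2 + -1·-5 = 3
  a_8 = -1·3 + -1·2 = -5
  a_9 = -1·-5 + -1·3 = 2

-1,-1 ; 2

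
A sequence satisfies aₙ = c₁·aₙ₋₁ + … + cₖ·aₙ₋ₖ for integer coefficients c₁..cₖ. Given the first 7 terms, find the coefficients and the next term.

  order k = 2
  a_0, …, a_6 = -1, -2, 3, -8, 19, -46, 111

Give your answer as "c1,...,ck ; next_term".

  a_2 = -2·-2 + 1·-1 = 3
  a_3 = -2·3 + 1·-2 = -8
  a_4 = -2·-8 + 1·3 = 19
  a_5 = -2·19 + 1·-8 = -46
  a_6 = -2·-46 + 1·19 = 111
  a_7 = -2·111 + 1·-46 = -268

-2,1 ; -268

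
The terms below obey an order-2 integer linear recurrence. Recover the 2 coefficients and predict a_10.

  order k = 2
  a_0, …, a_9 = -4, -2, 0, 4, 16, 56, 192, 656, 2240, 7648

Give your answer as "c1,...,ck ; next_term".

4,-2 ; 26112

  a_2 = 4·-2 + -2·-4 = 0
  a_3 = 4·0 + -2·-2 = 4
  a_4 = 4·4 + -2·0 = 16
  a_5 = 4·16 + -2·4 = 56
  a_6 = 4·56 + -2·16 = 192
  a_7 = 4·192 + -2·56 = 656
  a_8 = 4·656 + -2·192 = 2240
  a_9 = 4·2240 + -2·656 = 7648
  a_10 = 4·7648 + -2·2240 = 26112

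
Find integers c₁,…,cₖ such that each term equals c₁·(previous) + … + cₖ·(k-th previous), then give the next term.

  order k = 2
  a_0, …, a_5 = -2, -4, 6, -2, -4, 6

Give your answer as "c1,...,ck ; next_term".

  a_2 = -1·-4 + -1·-2 = 6
  a_3 = -1·6 + -1·-4 = -2
  a_4 = -1·-2 + -1·6 = -4
  a_5 = -1·-4 + -1·-2 = 6
  a_6 = -1·6 + -1·-4 = -2

-1,-1 ; -2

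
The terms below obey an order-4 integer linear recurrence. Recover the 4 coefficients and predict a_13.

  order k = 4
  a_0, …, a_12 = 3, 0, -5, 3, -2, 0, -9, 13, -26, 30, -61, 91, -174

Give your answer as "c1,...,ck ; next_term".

-1,1,1,2 ; 264

  a_4 = -1·3 + 1·-5 + 1·0 + 2·3 = -2
  a_5 = -1·-2 + 1·3 + 1·-5 + 2·0 = 0
  a_6 = -1·0 + 1·-2 + 1·3 + 2·-5 = -9
  a_7 = -1·-9 + 1·0 + 1·-2 + 2·3 = 13
  a_8 = -1·13 + 1·-9 + 1·0 + 2·-2 = -26
  a_9 = -1·-26 + 1·13 + 1·-9 + 2·0 = 30
  a_10 = -1·30 + 1·-26 + 1·13 + 2·-9 = -61
  a_11 = -1·-61 + 1·30 + 1·-26 + 2·13 = 91
  a_12 = -1·91 + 1·-61 + 1·30 + 2·-26 = -174
  a_13 = -1·-174 + 1·91 + 1·-61 + 2·30 = 264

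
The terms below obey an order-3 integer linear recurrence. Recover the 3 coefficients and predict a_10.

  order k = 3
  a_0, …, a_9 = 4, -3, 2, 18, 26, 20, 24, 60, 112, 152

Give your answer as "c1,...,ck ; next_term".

  a_3 = 2·2 + -2·-3 + 2·4 = 18
  a_4 = 2·18 + -2·2 + 2·-3 = 26
  a_5 = 2·26 + -2·18 + 2·2 = 20
  a_6 = 2·20 + -2·26 + 2·18 = 24
  a_7 = 2·24 + -2·20 + 2·26 = 60
  a_8 = 2·60 + -2·24 + 2·20 = 112
  a_9 = 2·112 + -2·60 + 2·24 = 152
  a_10 = 2·152 + -2·112 + 2·60 = 200

2,-2,2 ; 200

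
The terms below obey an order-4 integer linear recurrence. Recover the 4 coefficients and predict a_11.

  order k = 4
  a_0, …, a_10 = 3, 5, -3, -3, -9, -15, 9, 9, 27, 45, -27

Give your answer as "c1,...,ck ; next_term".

  a_4 = 0·-3 + 0·-3 + 0·5 + -3·3 = -9
  a_5 = 0·-9 + 0·-3 + 0·-3 + -3·5 = -15
  a_6 = 0·-15 + 0·-9 + 0·-3 + -3·-3 = 9
  a_7 = 0·9 + 0·-15 + 0·-9 + -3·-3 = 9
  a_8 = 0·9 + 0·9 + 0·-15 + -3·-9 = 27
  a_9 = 0·27 + 0·9 + 0·9 + -3·-15 = 45
  a_10 = 0·45 + 0·27 + 0·9 + -3·9 = -27
  a_11 = 0·-27 + 0·45 + 0·27 + -3·9 = -27

0,0,0,-3 ; -27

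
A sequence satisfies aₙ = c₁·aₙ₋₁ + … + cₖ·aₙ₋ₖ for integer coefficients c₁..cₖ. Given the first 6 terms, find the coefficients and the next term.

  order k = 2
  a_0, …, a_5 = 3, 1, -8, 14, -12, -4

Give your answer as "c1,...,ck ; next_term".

  a_2 = -2·1 + -2·3 = -8
  a_3 = -2·-8 + -2·1 = 14
  a_4 = -2·14 + -2·-8 = -12
  a_5 = -2·-12 + -2·14 = -4
  a_6 = -2·-4 + -2·-12 = 32

-2,-2 ; 32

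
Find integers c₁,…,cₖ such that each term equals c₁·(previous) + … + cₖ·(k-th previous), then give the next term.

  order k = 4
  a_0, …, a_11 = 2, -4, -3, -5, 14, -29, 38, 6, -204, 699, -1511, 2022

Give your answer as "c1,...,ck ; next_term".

-3,-3,2,-1 ; 69

  a_4 = -3·-5 + -3·-3 + 2·-4 + -1·2 = 14
  a_5 = -3·14 + -3·-5 + 2·-3 + -1·-4 = -29
  a_6 = -3·-29 + -3·14 + 2·-5 + -1·-3 = 38
  a_7 = -3·38 + -3·-29 + 2·14 + -1·-5 = 6
  a_8 = -3·6 + -3·38 + 2·-29 + -1·14 = -204
  a_9 = -3·-204 + -3·6 + 2·38 + -1·-29 = 699
  a_10 = -3·699 + -3·-204 + 2·6 + -1·38 = -1511
  a_11 = -3·-1511 + -3·699 + 2·-204 + -1·6 = 2022
  a_12 = -3·2022 + -3·-1511 + 2·699 + -1·-204 = 69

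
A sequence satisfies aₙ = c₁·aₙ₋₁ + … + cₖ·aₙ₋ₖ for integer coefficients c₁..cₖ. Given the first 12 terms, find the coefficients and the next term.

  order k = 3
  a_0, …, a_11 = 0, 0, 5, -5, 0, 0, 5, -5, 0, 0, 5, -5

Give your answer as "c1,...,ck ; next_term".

-1,-1,-1 ; 0

  a_3 = -1·5 + -1·0 + -1·0 = -5
  a_4 = -1·-5 + -1·5 + -1·0 = 0
  a_5 = -1·0 + -1·-5 + -1·5 = 0
  a_6 = -1·0 + -1·0 + -1·-5 = 5
  a_7 = -1·5 + -1·0 + -1·0 = -5
  a_8 = -1·-5 + -1·5 + -1·0 = 0
  a_9 = -1·0 + -1·-5 + -1·5 = 0
  a_10 = -1·0 + -1·0 + -1·-5 = 5
  a_11 = -1·5 + -1·0 + -1·0 = -5
  a_12 = -1·-5 + -1·5 + -1·0 = 0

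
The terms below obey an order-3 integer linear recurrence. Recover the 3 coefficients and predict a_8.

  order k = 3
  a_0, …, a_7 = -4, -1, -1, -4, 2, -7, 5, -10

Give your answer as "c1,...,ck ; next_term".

  a_3 = -1·-1 + 1·-1 + 1·-4 = -4
  a_4 = -1·-4 + 1·-1 + 1·-1 = 2
  a_5 = -1·2 + 1·-4 + 1·-1 = -7
  a_6 = -1·-7 + 1·2 + 1·-4 = 5
  a_7 = -1·5 + 1·-7 + 1·2 = -10
  a_8 = -1·-10 + 1·5 + 1·-7 = 8

-1,1,1 ; 8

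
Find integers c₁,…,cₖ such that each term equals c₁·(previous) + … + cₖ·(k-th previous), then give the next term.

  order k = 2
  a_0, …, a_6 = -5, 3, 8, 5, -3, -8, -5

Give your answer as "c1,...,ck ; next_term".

  a_2 = 1·3 + -1·-5 = 8
  a_3 = 1·8 + -1·3 = 5
  a_4 = 1·5 + -1·8 = -3
  a_5 = 1·-3 + -1·5 = -8
  a_6 = 1·-8 + -1·-3 = -5
  a_7 = 1·-5 + -1·-8 = 3

1,-1 ; 3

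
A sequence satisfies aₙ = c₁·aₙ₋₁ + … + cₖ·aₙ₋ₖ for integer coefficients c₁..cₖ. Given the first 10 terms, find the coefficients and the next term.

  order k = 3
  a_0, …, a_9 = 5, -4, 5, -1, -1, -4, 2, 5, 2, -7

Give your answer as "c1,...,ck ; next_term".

  a_3 = 0·5 + -1·-4 + -1·5 = -1
  a_4 = 0·-1 + -1·5 + -1·-4 = -1
  a_5 = 0·-1 + -1·-1 + -1·5 = -4
  a_6 = 0·-4 + -1·-1 + -1·-1 = 2
  a_7 = 0·2 + -1·-4 + -1·-1 = 5
  a_8 = 0·5 + -1·2 + -1·-4 = 2
  a_9 = 0·2 + -1·5 + -1·2 = -7
  a_10 = 0·-7 + -1·2 + -1·5 = -7

0,-1,-1 ; -7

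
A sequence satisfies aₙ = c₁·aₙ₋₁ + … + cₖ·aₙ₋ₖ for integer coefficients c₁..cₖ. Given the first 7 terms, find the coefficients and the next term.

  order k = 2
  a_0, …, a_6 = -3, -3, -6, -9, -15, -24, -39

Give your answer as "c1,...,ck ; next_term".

1,1 ; -63

  a_2 = 1·-3 + 1·-3 = -6
  a_3 = 1·-6 + 1·-3 = -9
  a_4 = 1·-9 + 1·-6 = -15
  a_5 = 1·-15 + 1·-9 = -24
  a_6 = 1·-24 + 1·-15 = -39
  a_7 = 1·-39 + 1·-24 = -63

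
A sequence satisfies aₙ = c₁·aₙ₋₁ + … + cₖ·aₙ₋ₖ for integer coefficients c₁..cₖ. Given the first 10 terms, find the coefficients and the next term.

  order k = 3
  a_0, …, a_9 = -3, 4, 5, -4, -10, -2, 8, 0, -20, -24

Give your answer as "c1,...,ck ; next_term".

2,-2,2 ; -8

  a_3 = 2·5 + -2·4 + 2·-3 = -4
  a_4 = 2·-4 + -2·5 + 2·4 = -10
  a_5 = 2·-10 + -2·-4 + 2·5 = -2
  a_6 = 2·-2 + -2·-10 + 2·-4 = 8
  a_7 = 2·8 + -2·-2 + 2·-10 = 0
  a_8 = 2·0 + -2·8 + 2·-2 = -20
  a_9 = 2·-20 + -2·0 + 2·8 = -24
  a_10 = 2·-24 + -2·-20 + 2·0 = -8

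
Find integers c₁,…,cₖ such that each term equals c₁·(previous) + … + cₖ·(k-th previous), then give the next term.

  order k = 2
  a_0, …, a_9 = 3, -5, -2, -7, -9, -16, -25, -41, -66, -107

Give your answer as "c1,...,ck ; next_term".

  a_2 = 1·-5 + 1·3 = -2
  a_3 = 1·-2 + 1·-5 = -7
  a_4 = 1·-7 + 1·-2 = -9
  a_5 = 1·-9 + 1·-7 = -16
  a_6 = 1·-16 + 1·-9 = -25
  a_7 = 1·-25 + 1·-16 = -41
  a_8 = 1·-41 + 1·-25 = -66
  a_9 = 1·-66 + 1·-41 = -107
  a_10 = 1·-107 + 1·-66 = -173

1,1 ; -173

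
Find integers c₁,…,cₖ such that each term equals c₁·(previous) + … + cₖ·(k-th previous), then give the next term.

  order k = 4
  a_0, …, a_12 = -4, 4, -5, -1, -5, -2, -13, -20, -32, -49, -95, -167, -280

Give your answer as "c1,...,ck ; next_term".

1,0,1,2 ; -473

  a_4 = 1·-1 + 0·-5 + 1·4 + 2·-4 = -5
  a_5 = 1·-5 + 0·-1 + 1·-5 + 2·4 = -2
  a_6 = 1·-2 + 0·-5 + 1·-1 + 2·-5 = -13
  a_7 = 1·-13 + 0·-2 + 1·-5 + 2·-1 = -20
  a_8 = 1·-20 + 0·-13 + 1·-2 + 2·-5 = -32
  a_9 = 1·-32 + 0·-20 + 1·-13 + 2·-2 = -49
  a_10 = 1·-49 + 0·-32 + 1·-20 + 2·-13 = -95
  a_11 = 1·-95 + 0·-49 + 1·-32 + 2·-20 = -167
  a_12 = 1·-167 + 0·-95 + 1·-49 + 2·-32 = -280
  a_13 = 1·-280 + 0·-167 + 1·-95 + 2·-49 = -473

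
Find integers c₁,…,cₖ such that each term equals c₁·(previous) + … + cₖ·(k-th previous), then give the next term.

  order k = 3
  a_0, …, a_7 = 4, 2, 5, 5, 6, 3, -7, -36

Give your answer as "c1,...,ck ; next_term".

  a_3 = 3·5 + -1·2 + -2·4 = 5
  a_4 = 3·5 + -1·5 + -2·2 = 6
  a_5 = 3·6 + -1·5 + -2·5 = 3
  a_6 = 3·3 + -1·6 + -2·5 = -7
  a_7 = 3·-7 + -1·3 + -2·6 = -36
  a_8 = 3·-36 + -1·-7 + -2·3 = -107

3,-1,-2 ; -107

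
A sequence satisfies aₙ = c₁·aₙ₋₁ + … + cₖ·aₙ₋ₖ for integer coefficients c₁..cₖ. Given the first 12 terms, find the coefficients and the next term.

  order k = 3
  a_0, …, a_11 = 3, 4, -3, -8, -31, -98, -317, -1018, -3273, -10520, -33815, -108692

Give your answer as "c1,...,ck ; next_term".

3,1,-1 ; -349371

  a_3 = 3·-3 + 1·4 + -1·3 = -8
  a_4 = 3·-8 + 1·-3 + -1·4 = -31
  a_5 = 3·-31 + 1·-8 + -1·-3 = -98
  a_6 = 3·-98 + 1·-31 + -1·-8 = -317
  a_7 = 3·-317 + 1·-98 + -1·-31 = -1018
  a_8 = 3·-1018 + 1·-317 + -1·-98 = -3273
  a_9 = 3·-3273 + 1·-1018 + -1·-317 = -10520
  a_10 = 3·-10520 + 1·-3273 + -1·-1018 = -33815
  a_11 = 3·-33815 + 1·-10520 + -1·-3273 = -108692
  a_12 = 3·-108692 + 1·-33815 + -1·-10520 = -349371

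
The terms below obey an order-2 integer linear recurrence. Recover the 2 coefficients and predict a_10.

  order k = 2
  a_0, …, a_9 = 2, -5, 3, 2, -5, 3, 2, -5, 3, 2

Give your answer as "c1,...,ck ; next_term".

-1,-1 ; -5

  a_2 = -1·-5 + -1·2 = 3
  a_3 = -1·3 + -1·-5 = 2
  a_4 = -1·2 + -1·3 = -5
  a_5 = -1·-5 + -1·2 = 3
  a_6 = -1·3 + -1·-5 = 2
  a_7 = -1·2 + -1·3 = -5
  a_8 = -1·-5 + -1·2 = 3
  a_9 = -1·3 + -1·-5 = 2
  a_10 = -1·2 + -1·3 = -5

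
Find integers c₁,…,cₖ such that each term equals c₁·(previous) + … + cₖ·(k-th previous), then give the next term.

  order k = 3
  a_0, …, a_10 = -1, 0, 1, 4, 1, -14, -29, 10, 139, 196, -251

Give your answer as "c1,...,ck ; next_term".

1,-3,-3 ; -1256

  a_3 = 1·1 + -3·0 + -3·-1 = 4
  a_4 = 1·4 + -3·1 + -3·0 = 1
  a_5 = 1·1 + -3·4 + -3·1 = -14
  a_6 = 1·-14 + -3·1 + -3·4 = -29
  a_7 = 1·-29 + -3·-14 + -3·1 = 10
  a_8 = 1·10 + -3·-29 + -3·-14 = 139
  a_9 = 1·139 + -3·10 + -3·-29 = 196
  a_10 = 1·196 + -3·139 + -3·10 = -251
  a_11 = 1·-251 + -3·196 + -3·139 = -1256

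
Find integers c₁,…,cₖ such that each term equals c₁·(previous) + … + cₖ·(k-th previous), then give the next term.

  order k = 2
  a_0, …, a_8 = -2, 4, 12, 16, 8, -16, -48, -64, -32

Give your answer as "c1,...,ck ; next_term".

2,-2 ; 64

  a_2 = 2·4 + -2·-2 = 12
  a_3 = 2·12 + -2·4 = 16
  a_4 = 2·16 + -2·12 = 8
  a_5 = 2·8 + -2·16 = -16
  a_6 = 2·-16 + -2·8 = -48
  a_7 = 2·-48 + -2·-16 = -64
  a_8 = 2·-64 + -2·-48 = -32
  a_9 = 2·-32 + -2·-64 = 64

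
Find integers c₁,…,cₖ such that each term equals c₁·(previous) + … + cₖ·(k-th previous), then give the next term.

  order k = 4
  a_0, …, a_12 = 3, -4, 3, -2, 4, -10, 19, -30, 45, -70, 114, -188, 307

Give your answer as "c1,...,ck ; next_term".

-2,-1,0,1 ; -496

  a_4 = -2·-2 + -1·3 + 0·-4 + 1·3 = 4
  a_5 = -2·4 + -1·-2 + 0·3 + 1·-4 = -10
  a_6 = -2·-10 + -1·4 + 0·-2 + 1·3 = 19
  a_7 = -2·19 + -1·-10 + 0·4 + 1·-2 = -30
  a_8 = -2·-30 + -1·19 + 0·-10 + 1·4 = 45
  a_9 = -2·45 + -1·-30 + 0·19 + 1·-10 = -70
  a_10 = -2·-70 + -1·45 + 0·-30 + 1·19 = 114
  a_11 = -2·114 + -1·-70 + 0·45 + 1·-30 = -188
  a_12 = -2·-188 + -1·114 + 0·-70 + 1·45 = 307
  a_13 = -2·307 + -1·-188 + 0·114 + 1·-70 = -496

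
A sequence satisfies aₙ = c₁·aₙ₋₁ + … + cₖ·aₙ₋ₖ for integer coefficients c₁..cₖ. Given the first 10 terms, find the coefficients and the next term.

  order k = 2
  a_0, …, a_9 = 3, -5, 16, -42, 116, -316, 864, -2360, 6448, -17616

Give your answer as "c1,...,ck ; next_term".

-2,2 ; 48128

  a_2 = -2·-5 + 2·3 = 16
  a_3 = -2·16 + 2·-5 = -42
  a_4 = -2·-42 + 2·16 = 116
  a_5 = -2·116 + 2·-42 = -316
  a_6 = -2·-316 + 2·116 = 864
  a_7 = -2·864 + 2·-316 = -2360
  a_8 = -2·-2360 + 2·864 = 6448
  a_9 = -2·6448 + 2·-2360 = -17616
  a_10 = -2·-17616 + 2·6448 = 48128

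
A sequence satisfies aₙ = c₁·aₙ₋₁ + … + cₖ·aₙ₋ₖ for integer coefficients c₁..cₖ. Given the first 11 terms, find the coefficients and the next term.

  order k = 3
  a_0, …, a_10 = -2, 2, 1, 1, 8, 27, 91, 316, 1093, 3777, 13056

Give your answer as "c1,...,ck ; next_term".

  a_3 = 3·1 + 1·2 + 2·-2 = 1
  a_4 = 3·1 + 1·1 + 2·2 = 8
  a_5 = 3·8 + 1·1 + 2·1 = 27
  a_6 = 3·27 + 1·8 + 2·1 = 91
  a_7 = 3·91 + 1·27 + 2·8 = 316
  a_8 = 3·316 + 1·91 + 2·27 = 1093
  a_9 = 3·1093 + 1·316 + 2·91 = 3777
  a_10 = 3·3777 + 1·1093 + 2·316 = 13056
  a_11 = 3·13056 + 1·3777 + 2·1093 = 45131

3,1,2 ; 45131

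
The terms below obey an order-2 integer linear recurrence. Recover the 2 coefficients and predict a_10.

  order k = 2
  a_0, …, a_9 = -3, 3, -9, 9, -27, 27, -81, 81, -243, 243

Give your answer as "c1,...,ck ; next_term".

0,3 ; -729

  a_2 = 0·3 + 3·-3 = -9
  a_3 = 0·-9 + 3·3 = 9
  a_4 = 0·9 + 3·-9 = -27
  a_5 = 0·-27 + 3·9 = 27
  a_6 = 0·27 + 3·-27 = -81
  a_7 = 0·-81 + 3·27 = 81
  a_8 = 0·81 + 3·-81 = -243
  a_9 = 0·-243 + 3·81 = 243
  a_10 = 0·243 + 3·-243 = -729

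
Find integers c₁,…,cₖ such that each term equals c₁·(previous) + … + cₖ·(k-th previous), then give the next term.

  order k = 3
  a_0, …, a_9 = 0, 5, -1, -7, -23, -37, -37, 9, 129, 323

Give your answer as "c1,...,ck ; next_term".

2,-1,-2 ; 499

  a_3 = 2·-1 + -1·5 + -2·0 = -7
  a_4 = 2·-7 + -1·-1 + -2·5 = -23
  a_5 = 2·-23 + -1·-7 + -2·-1 = -37
  a_6 = 2·-37 + -1·-23 + -2·-7 = -37
  a_7 = 2·-37 + -1·-37 + -2·-23 = 9
  a_8 = 2·9 + -1·-37 + -2·-37 = 129
  a_9 = 2·129 + -1·9 + -2·-37 = 323
  a_10 = 2·323 + -1·129 + -2·9 = 499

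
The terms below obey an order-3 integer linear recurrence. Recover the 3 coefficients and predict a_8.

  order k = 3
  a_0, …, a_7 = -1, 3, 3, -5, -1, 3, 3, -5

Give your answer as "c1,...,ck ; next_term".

  a_3 = -1·3 + -1·3 + -1·-1 = -5
  a_4 = -1·-5 + -1·3 + -1·3 = -1
  a_5 = -1·-1 + -1·-5 + -1·3 = 3
  a_6 = -1·3 + -1·-1 + -1·-5 = 3
  a_7 = -1·3 + -1·3 + -1·-1 = -5
  a_8 = -1·-5 + -1·3 + -1·3 = -1

-1,-1,-1 ; -1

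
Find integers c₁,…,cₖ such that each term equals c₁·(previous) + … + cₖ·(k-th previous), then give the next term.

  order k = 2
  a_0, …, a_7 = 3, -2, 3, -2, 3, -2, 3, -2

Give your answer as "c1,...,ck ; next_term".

  a_2 = 0·-2 + 1·3 = 3
  a_3 = 0·3 + 1·-2 = -2
  a_4 = 0·-2 + 1·3 = 3
  a_5 = 0·3 + 1·-2 = -2
  a_6 = 0·-2 + 1·3 = 3
  a_7 = 0·3 + 1·-2 = -2
  a_8 = 0·-2 + 1·3 = 3

0,1 ; 3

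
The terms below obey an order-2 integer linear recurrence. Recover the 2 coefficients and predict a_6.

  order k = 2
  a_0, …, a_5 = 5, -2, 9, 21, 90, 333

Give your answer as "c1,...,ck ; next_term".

  a_2 = 3·-2 + 3·5 = 9
  a_3 = 3·9 + 3·-2 = 21
  a_4 = 3·21 + 3·9 = 90
  a_5 = 3·90 + 3·21 = 333
  a_6 = 3·333 + 3·90 = 1269

3,3 ; 1269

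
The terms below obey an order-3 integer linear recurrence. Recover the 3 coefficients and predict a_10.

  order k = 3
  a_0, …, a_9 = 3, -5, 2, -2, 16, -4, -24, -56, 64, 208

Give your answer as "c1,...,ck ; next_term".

0,-2,-4 ; 96

  a_3 = 0·2 + -2·-5 + -4·3 = -2
  a_4 = 0·-2 + -2·2 + -4·-5 = 16
  a_5 = 0·16 + -2·-2 + -4·2 = -4
  a_6 = 0·-4 + -2·16 + -4·-2 = -24
  a_7 = 0·-24 + -2·-4 + -4·16 = -56
  a_8 = 0·-56 + -2·-24 + -4·-4 = 64
  a_9 = 0·64 + -2·-56 + -4·-24 = 208
  a_10 = 0·208 + -2·64 + -4·-56 = 96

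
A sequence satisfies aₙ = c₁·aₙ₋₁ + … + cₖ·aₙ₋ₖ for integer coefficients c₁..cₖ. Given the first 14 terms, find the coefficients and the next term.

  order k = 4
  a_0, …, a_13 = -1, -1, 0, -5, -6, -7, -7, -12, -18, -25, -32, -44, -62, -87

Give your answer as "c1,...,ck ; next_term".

  a_4 = 1·-5 + 0·0 + 0·-1 + 1·-1 = -6
  a_5 = 1·-6 + 0·-5 + 0·0 + 1·-1 = -7
  a_6 = 1·-7 + 0·-6 + 0·-5 + 1·0 = -7
  a_7 = 1·-7 + 0·-7 + 0·-6 + 1·-5 = -12
  a_8 = 1·-12 + 0·-7 + 0·-7 + 1·-6 = -18
  a_9 = 1·-18 + 0·-12 + 0·-7 + 1·-7 = -25
  a_10 = 1·-25 + 0·-18 + 0·-12 + 1·-7 = -32
  a_11 = 1·-32 + 0·-25 + 0·-18 + 1·-12 = -44
  a_12 = 1·-44 + 0·-32 + 0·-25 + 1·-18 = -62
  a_13 = 1·-62 + 0·-44 + 0·-32 + 1·-25 = -87
  a_14 = 1·-87 + 0·-62 + 0·-44 + 1·-32 = -119

1,0,0,1 ; -119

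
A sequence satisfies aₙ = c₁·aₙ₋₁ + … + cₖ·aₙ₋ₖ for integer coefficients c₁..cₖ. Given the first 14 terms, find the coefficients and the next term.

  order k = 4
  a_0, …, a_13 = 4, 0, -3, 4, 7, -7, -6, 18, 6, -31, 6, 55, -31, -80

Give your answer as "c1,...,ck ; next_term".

0,-1,1,1 ; 92

  a_4 = 0·4 + -1·-3 + 1·0 + 1·4 = 7
  a_5 = 0·7 + -1·4 + 1·-3 + 1·0 = -7
  a_6 = 0·-7 + -1·7 + 1·4 + 1·-3 = -6
  a_7 = 0·-6 + -1·-7 + 1·7 + 1·4 = 18
  a_8 = 0·18 + -1·-6 + 1·-7 + 1·7 = 6
  a_9 = 0·6 + -1·18 + 1·-6 + 1·-7 = -31
  a_10 = 0·-31 + -1·6 + 1·18 + 1·-6 = 6
  a_11 = 0·6 + -1·-31 + 1·6 + 1·18 = 55
  a_12 = 0·55 + -1·6 + 1·-31 + 1·6 = -31
  a_13 = 0·-31 + -1·55 + 1·6 + 1·-31 = -80
  a_14 = 0·-80 + -1·-31 + 1·55 + 1·6 = 92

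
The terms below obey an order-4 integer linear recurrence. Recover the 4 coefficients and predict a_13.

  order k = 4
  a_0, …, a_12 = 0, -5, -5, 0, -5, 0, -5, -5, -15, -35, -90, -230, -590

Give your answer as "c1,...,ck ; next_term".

2,2,-1,-1 ; -1515

  a_4 = 2·0 + 2·-5 + -1·-5 + -1·0 = -5
  a_5 = 2·-5 + 2·0 + -1·-5 + -1·-5 = 0
  a_6 = 2·0 + 2·-5 + -1·0 + -1·-5 = -5
  a_7 = 2·-5 + 2·0 + -1·-5 + -1·0 = -5
  a_8 = 2·-5 + 2·-5 + -1·0 + -1·-5 = -15
  a_9 = 2·-15 + 2·-5 + -1·-5 + -1·0 = -35
  a_10 = 2·-35 + 2·-15 + -1·-5 + -1·-5 = -90
  a_11 = 2·-90 + 2·-35 + -1·-15 + -1·-5 = -230
  a_12 = 2·-230 + 2·-90 + -1·-35 + -1·-15 = -590
  a_13 = 2·-590 + 2·-230 + -1·-90 + -1·-35 = -1515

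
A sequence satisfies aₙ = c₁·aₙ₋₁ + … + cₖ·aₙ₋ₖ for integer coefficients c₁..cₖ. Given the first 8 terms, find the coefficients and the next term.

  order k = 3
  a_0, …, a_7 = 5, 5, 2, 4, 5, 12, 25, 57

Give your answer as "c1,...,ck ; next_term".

  a_3 = 2·2 + 1·5 + -1·5 = 4
  a_4 = 2·4 + 1·2 + -1·5 = 5
  a_5 = 2·5 + 1·4 + -1·2 = 12
  a_6 = 2·12 + 1·5 + -1·4 = 25
  a_7 = 2·25 + 1·12 + -1·5 = 57
  a_8 = 2·57 + 1·25 + -1·12 = 127

2,1,-1 ; 127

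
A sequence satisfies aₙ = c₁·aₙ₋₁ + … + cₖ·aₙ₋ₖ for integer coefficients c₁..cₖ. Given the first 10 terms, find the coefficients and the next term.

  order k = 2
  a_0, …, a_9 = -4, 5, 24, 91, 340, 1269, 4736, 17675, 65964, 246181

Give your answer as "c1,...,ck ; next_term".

  a_2 = 4·5 + -1·-4 = 24
  a_3 = 4·24 + -1·5 = 91
  a_4 = 4·91 + -1·24 = 340
  a_5 = 4·340 + -1·91 = 1269
  a_6 = 4·1269 + -1·340 = 4736
  a_7 = 4·4736 + -1·1269 = 17675
  a_8 = 4·17675 + -1·4736 = 65964
  a_9 = 4·65964 + -1·17675 = 246181
  a_10 = 4·246181 + -1·65964 = 918760

4,-1 ; 918760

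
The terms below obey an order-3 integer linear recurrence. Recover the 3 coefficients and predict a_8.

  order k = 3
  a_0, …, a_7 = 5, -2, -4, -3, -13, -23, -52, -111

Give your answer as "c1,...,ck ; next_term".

1,2,1 ; -238

  a_3 = 1·-4 + 2·-2 + 1·5 = -3
  a_4 = 1·-3 + 2·-4 + 1·-2 = -13
  a_5 = 1·-13 + 2·-3 + 1·-4 = -23
  a_6 = 1·-23 + 2·-13 + 1·-3 = -52
  a_7 = 1·-52 + 2·-23 + 1·-13 = -111
  a_8 = 1·-111 + 2·-52 + 1·-23 = -238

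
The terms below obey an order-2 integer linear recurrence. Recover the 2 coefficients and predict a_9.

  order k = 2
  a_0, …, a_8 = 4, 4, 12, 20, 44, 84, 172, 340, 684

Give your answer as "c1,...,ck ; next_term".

  a_2 = 1·4 + 2·4 = 12
  a_3 = 1·12 + 2·4 = 20
  a_4 = 1·20 + 2·12 = 44
  a_5 = 1·44 + 2·20 = 84
  a_6 = 1·84 + 2·44 = 172
  a_7 = 1·172 + 2·84 = 340
  a_8 = 1·340 + 2·172 = 684
  a_9 = 1·684 + 2·340 = 1364

1,2 ; 1364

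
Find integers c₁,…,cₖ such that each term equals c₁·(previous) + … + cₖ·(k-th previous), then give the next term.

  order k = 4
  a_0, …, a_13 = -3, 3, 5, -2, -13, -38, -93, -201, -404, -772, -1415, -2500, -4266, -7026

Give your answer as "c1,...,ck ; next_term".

3,-2,0,-1 ; -11131

  a_4 = 3·-2 + -2·5 + 0·3 + -1·-3 = -13
  a_5 = 3·-13 + -2·-2 + 0·5 + -1·3 = -38
  a_6 = 3·-38 + -2·-13 + 0·-2 + -1·5 = -93
  a_7 = 3·-93 + -2·-38 + 0·-13 + -1·-2 = -201
  a_8 = 3·-201 + -2·-93 + 0·-38 + -1·-13 = -404
  a_9 = 3·-404 + -2·-201 + 0·-93 + -1·-38 = -772
  a_10 = 3·-772 + -2·-404 + 0·-201 + -1·-93 = -1415
  a_11 = 3·-1415 + -2·-772 + 0·-404 + -1·-201 = -2500
  a_12 = 3·-2500 + -2·-1415 + 0·-772 + -1·-404 = -4266
  a_13 = 3·-4266 + -2·-2500 + 0·-1415 + -1·-772 = -7026
  a_14 = 3·-7026 + -2·-4266 + 0·-2500 + -1·-1415 = -11131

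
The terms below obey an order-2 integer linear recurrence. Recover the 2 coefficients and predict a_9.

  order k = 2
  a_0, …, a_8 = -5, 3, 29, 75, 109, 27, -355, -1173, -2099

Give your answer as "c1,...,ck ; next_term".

3,-4 ; -1605

  a_2 = 3·3 + -4·-5 = 29
  a_3 = 3·29 + -4·3 = 75
  a_4 = 3·75 + -4·29 = 109
  a_5 = 3·109 + -4·75 = 27
  a_6 = 3·27 + -4·109 = -355
  a_7 = 3·-355 + -4·27 = -1173
  a_8 = 3·-1173 + -4·-355 = -2099
  a_9 = 3·-2099 + -4·-1173 = -1605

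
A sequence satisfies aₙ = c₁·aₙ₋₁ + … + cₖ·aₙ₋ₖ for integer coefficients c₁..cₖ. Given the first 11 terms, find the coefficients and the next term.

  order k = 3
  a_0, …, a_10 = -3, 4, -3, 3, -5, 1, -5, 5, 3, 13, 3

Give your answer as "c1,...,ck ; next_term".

1,0,-2 ; -3

  a_3 = 1·-3 + 0·4 + -2·-3 = 3
  a_4 = 1·3 + 0·-3 + -2·4 = -5
  a_5 = 1·-5 + 0·3 + -2·-3 = 1
  a_6 = 1·1 + 0·-5 + -2·3 = -5
  a_7 = 1·-5 + 0·1 + -2·-5 = 5
  a_8 = 1·5 + 0·-5 + -2·1 = 3
  a_9 = 1·3 + 0·5 + -2·-5 = 13
  a_10 = 1·13 + 0·3 + -2·5 = 3
  a_11 = 1·3 + 0·13 + -2·3 = -3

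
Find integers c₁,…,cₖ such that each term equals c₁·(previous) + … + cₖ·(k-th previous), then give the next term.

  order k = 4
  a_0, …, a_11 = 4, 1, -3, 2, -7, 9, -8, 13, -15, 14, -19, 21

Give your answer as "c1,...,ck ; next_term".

-1,0,-1,-1 ; -20

  a_4 = -1·2 + 0·-3 + -1·1 + -1·4 = -7
  a_5 = -1·-7 + 0·2 + -1·-3 + -1·1 = 9
  a_6 = -1·9 + 0·-7 + -1·2 + -1·-3 = -8
  a_7 = -1·-8 + 0·9 + -1·-7 + -1·2 = 13
  a_8 = -1·13 + 0·-8 + -1·9 + -1·-7 = -15
  a_9 = -1·-15 + 0·13 + -1·-8 + -1·9 = 14
  a_10 = -1·14 + 0·-15 + -1·13 + -1·-8 = -19
  a_11 = -1·-19 + 0·14 + -1·-15 + -1·13 = 21
  a_12 = -1·21 + 0·-19 + -1·14 + -1·-15 = -20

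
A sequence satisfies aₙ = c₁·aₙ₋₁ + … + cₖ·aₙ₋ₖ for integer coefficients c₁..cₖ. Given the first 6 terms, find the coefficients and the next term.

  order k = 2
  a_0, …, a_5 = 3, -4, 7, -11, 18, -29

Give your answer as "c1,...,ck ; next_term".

  a_2 = -1·-4 + 1·3 = 7
  a_3 = -1·7 + 1·-4 = -11
  a_4 = -1·-11 + 1·7 = 18
  a_5 = -1·18 + 1·-11 = -29
  a_6 = -1·-29 + 1·18 = 47

-1,1 ; 47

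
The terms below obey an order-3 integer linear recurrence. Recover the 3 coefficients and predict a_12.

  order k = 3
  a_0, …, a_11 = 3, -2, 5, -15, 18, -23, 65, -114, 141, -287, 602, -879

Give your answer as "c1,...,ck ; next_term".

-1,-1,-4 ; 1425

  a_3 = -1·5 + -1·-2 + -4·3 = -15
  a_4 = -1·-15 + -1·5 + -4·-2 = 18
  a_5 = -1·18 + -1·-15 + -4·5 = -23
  a_6 = -1·-23 + -1·18 + -4·-15 = 65
  a_7 = -1·65 + -1·-23 + -4·18 = -114
  a_8 = -1·-114 + -1·65 + -4·-23 = 141
  a_9 = -1·141 + -1·-114 + -4·65 = -287
  a_10 = -1·-287 + -1·141 + -4·-114 = 602
  a_11 = -1·602 + -1·-287 + -4·141 = -879
  a_12 = -1·-879 + -1·602 + -4·-287 = 1425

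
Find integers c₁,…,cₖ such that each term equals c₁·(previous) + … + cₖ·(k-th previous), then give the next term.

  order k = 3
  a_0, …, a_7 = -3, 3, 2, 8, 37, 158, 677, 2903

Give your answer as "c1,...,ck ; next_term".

4,1,1 ; 12447

  a_3 = 4·2 + 1·3 + 1·-3 = 8
  a_4 = 4·8 + 1·2 + 1·3 = 37
  a_5 = 4·37 + 1·8 + 1·2 = 158
  a_6 = 4·158 + 1·37 + 1·8 = 677
  a_7 = 4·677 + 1·158 + 1·37 = 2903
  a_8 = 4·2903 + 1·677 + 1·158 = 12447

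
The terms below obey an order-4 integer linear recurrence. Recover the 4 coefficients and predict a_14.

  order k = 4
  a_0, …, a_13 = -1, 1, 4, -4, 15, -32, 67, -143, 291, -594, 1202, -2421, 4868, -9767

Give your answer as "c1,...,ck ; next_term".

-2,1,1,-2 ; 19577

  a_4 = -2·-4 + 1·4 + 1·1 + -2·-1 = 15
  a_5 = -2·15 + 1·-4 + 1·4 + -2·1 = -32
  a_6 = -2·-32 + 1·15 + 1·-4 + -2·4 = 67
  a_7 = -2·67 + 1·-32 + 1·15 + -2·-4 = -143
  a_8 = -2·-143 + 1·67 + 1·-32 + -2·15 = 291
  a_9 = -2·291 + 1·-143 + 1·67 + -2·-32 = -594
  a_10 = -2·-594 + 1·291 + 1·-143 + -2·67 = 1202
  a_11 = -2·1202 + 1·-594 + 1·291 + -2·-143 = -2421
  a_12 = -2·-2421 + 1·1202 + 1·-594 + -2·291 = 4868
  a_13 = -2·4868 + 1·-2421 + 1·1202 + -2·-594 = -9767
  a_14 = -2·-9767 + 1·4868 + 1·-2421 + -2·1202 = 19577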